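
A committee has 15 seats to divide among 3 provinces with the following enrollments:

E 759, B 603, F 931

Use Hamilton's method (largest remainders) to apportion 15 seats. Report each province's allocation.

E=5, B=4, F=6

Total 2293; standard divisor 2293/15 ≈ 152.867.
Standard quotas: E 4.965, B 3.945, F 6.090.
Lower quotas: E 4, B 3, F 6 (sum 13, leaving 2 seats).
Remainders in descending order: E 0.965, B 0.945, F 0.090.
The surplus seats go to E, B.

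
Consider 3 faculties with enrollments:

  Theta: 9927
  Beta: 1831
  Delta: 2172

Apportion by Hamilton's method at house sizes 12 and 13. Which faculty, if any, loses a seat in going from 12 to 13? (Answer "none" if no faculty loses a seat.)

none

At 12 seats: Theta 8, Beta 2, Delta 2.
At 13 seats: Theta 9, Beta 2, Delta 2.
No faculty's allocation decreased.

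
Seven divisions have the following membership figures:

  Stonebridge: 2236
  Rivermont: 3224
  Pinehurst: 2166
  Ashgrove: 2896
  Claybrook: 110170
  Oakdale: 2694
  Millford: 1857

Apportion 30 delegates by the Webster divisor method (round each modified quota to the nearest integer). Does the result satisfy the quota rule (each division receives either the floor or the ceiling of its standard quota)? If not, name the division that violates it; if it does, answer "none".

Standard quotas: Stonebridge 0.536, Rivermont 0.772, Pinehurst 0.519, Ashgrove 0.694, Claybrook 26.389, Oakdale 0.645, Millford 0.445.
Webster allocation: Stonebridge 1, Rivermont 1, Pinehurst 1, Ashgrove 1, Claybrook 25, Oakdale 1, Millford 0.
Claybrook has quota 26.389 (lower 26, upper 27) but receives 25 — outside the quota interval.

Claybrook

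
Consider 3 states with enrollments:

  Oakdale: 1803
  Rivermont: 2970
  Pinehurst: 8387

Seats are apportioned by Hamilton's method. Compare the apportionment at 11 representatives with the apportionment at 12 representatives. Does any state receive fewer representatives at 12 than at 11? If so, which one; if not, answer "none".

Oakdale

At 11 seats: Oakdale 2, Rivermont 2, Pinehurst 7.
At 12 seats: Oakdale 1, Rivermont 3, Pinehurst 8.
Oakdale drops from 2 to 1.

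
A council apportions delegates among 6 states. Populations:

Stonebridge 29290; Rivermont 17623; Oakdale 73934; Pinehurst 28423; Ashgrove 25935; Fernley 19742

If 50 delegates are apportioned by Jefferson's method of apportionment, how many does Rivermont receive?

4

Standard divisor 194947/50 ≈ 3898.94; standard quotas: Stonebridge 7.512, Rivermont 4.520, Oakdale 18.963, Pinehurst 7.290, Ashgrove 6.652, Fernley 5.063.
Rounding down gives 7, 4, 18, 7, 6, 5 = 47 seats, so the divisor must be adjusted.
With modified divisor 3680: modified quotas Stonebridge 7.959, Rivermont 4.789, Oakdale 20.091, Pinehurst 7.724, Ashgrove 7.048, Fernley 5.365.
Rounding down: Stonebridge 7, Rivermont 4, Oakdale 20, Pinehurst 7, Ashgrove 7, Fernley 5 (total 50).
Rivermont receives 4.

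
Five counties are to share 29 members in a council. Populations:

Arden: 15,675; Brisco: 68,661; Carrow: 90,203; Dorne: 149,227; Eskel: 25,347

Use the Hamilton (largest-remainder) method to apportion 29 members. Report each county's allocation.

Arden: 1; Brisco: 6; Carrow: 8; Dorne: 12; Eskel: 2

Standard divisor: 349113 ÷ 29 ≈ 12038.379.
Standard quotas: Arden 1.3021, Brisco 5.7035, Carrow 7.4930, Dorne 12.3959, Eskel 2.1055.
Lower quotas: Arden 1, Brisco 5, Carrow 7, Dorne 12, Eskel 2 (sum 27, leaving 2 seats).
Remainders in descending order: Brisco 0.7035, Carrow 0.4930, Dorne 0.3959, Arden 0.3021, Eskel 0.1055.
Largest remainders: Brisco, Carrow receive the extra seats.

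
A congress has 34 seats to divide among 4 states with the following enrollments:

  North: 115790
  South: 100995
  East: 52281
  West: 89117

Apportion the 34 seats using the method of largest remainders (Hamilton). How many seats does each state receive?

Standard divisor: 358183 ÷ 34 ≈ 10534.794.
Standard quotas: North 10.9912, South 9.5868, East 4.9627, West 8.4593.
Lower quotas: North 10, South 9, East 4, West 8 (sum 31, leaving 3 seats).
Remainders in descending order: North 0.9912, East 0.9627, South 0.5868, West 0.4593.
The surplus seats go to North, East, South.

North=11, South=10, East=5, West=8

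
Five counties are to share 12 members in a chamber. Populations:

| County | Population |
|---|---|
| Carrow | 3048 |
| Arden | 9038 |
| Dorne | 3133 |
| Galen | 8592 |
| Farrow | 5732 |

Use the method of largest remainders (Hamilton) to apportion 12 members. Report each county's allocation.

Total 29543; standard divisor 29543/12 ≈ 2461.917.
Standard quotas: Carrow 1.2381, Arden 3.6711, Dorne 1.2726, Galen 3.4900, Farrow 2.3283.
Lower quotas: Carrow 1, Arden 3, Dorne 1, Galen 3, Farrow 2 (sum 10, leaving 2 seats).
Remainders in descending order: Arden 0.6711, Galen 0.4900, Farrow 0.3283, Dorne 0.2726, Carrow 0.2381.
Largest remainders: Arden, Galen receive the extra seats.

Carrow 1, Arden 4, Dorne 1, Galen 4, Farrow 2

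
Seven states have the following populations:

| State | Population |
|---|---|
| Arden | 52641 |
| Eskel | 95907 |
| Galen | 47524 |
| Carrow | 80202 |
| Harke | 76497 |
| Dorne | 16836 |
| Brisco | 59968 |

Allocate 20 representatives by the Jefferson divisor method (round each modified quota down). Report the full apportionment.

Standard divisor 429575/20 ≈ 21478.75; standard quotas: Arden 2.451, Eskel 4.465, Galen 2.213, Carrow 3.734, Harke 3.562, Dorne 0.784, Brisco 2.792.
Rounding down gives 2, 4, 2, 3, 3, 0, 2 = 16 seats, so the divisor must be adjusted.
With modified divisor 18300: modified quotas Arden 2.877, Eskel 5.241, Galen 2.597, Carrow 4.383, Harke 4.180, Dorne 0.920, Brisco 3.277.
Rounding down: Arden 2, Eskel 5, Galen 2, Carrow 4, Harke 4, Dorne 0, Brisco 3 (total 20).

Arden=2, Eskel=5, Galen=2, Carrow=4, Harke=4, Dorne=0, Brisco=3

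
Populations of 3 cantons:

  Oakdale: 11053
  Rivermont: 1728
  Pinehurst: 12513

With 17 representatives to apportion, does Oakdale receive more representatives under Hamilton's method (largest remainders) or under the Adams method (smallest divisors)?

Hamilton

Hamilton: Oakdale 8, Rivermont 1, Pinehurst 8.
Adams: Oakdale 7, Rivermont 2, Pinehurst 8.
Oakdale gets 8 under Hamilton and 7 under Adams.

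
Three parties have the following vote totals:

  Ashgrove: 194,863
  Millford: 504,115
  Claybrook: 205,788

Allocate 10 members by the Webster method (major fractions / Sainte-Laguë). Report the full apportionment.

Ashgrove=2, Millford=6, Claybrook=2

Standard divisor 904766/10 ≈ 90476.6; standard quotas: Ashgrove 2.154, Millford 5.572, Claybrook 2.274.
Rounding to the nearest integer gives Ashgrove 2, Millford 6, Claybrook 2 — total 10, matching the house size, so no adjustment is needed.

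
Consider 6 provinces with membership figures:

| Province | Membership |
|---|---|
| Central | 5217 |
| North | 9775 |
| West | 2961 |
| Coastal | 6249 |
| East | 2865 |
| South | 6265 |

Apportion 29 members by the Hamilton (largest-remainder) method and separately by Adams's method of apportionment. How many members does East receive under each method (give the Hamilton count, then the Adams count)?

2 and 3

Hamilton: Central 5, North 9, West 3, Coastal 5, East 2, South 5.
Adams: Central 5, North 8, West 3, Coastal 5, East 3, South 5.
East gets 2 under Hamilton and 3 under Adams.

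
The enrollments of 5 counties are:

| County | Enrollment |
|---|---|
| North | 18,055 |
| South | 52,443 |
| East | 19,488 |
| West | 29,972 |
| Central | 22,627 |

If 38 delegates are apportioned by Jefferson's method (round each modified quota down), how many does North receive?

5

Standard divisor 142585/38 ≈ 3752.237; standard quotas: North 4.812, South 13.976, East 5.194, West 7.988, Central 6.030.
Rounding down gives 4, 13, 5, 7, 6 = 35 seats, so the divisor must be adjusted.
With modified divisor 3550: modified quotas North 5.086, South 14.773, East 5.490, West 8.443, Central 6.374.
Rounding down: North 5, South 14, East 5, West 8, Central 6 (total 38).
North receives 5.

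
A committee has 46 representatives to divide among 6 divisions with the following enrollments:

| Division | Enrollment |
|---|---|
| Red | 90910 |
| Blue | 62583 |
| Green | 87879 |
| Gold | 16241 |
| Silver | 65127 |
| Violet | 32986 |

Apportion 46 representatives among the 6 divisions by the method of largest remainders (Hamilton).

Standard divisor: 355726 ÷ 46 ≈ 7733.174.
Standard quotas: Red 11.7558, Blue 8.0928, Green 11.3639, Gold 2.1002, Silver 8.4218, Violet 4.2655.
Lower quotas: Red 11, Blue 8, Green 11, Gold 2, Silver 8, Violet 4 (sum 44, leaving 2 seats).
Remainders in descending order: Red 0.7558, Silver 0.4218, Green 0.3639, Violet 0.2655, Gold 0.1002, Blue 0.0928.
Largest remainders: Red, Silver receive the extra seats.

Red=12; Blue=8; Green=11; Gold=2; Silver=9; Violet=4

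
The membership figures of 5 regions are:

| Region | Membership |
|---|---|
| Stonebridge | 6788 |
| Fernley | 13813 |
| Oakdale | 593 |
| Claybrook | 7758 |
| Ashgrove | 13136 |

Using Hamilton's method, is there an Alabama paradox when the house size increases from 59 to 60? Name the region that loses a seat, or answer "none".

At 59 seats: Stonebridge 10, Fernley 19, Oakdale 1, Claybrook 11, Ashgrove 18.
At 60 seats: Stonebridge 9, Fernley 20, Oakdale 1, Claybrook 11, Ashgrove 19.
Stonebridge drops from 10 to 9.

Stonebridge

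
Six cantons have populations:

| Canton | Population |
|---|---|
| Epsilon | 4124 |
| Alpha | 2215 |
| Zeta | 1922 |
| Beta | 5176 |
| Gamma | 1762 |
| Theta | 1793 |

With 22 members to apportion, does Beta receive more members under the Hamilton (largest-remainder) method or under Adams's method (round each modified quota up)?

Hamilton

Hamilton: Epsilon 5, Alpha 3, Zeta 3, Beta 7, Gamma 2, Theta 2.
Adams: Epsilon 5, Alpha 3, Zeta 3, Beta 6, Gamma 2, Theta 3.
Beta gets 7 under Hamilton and 6 under Adams.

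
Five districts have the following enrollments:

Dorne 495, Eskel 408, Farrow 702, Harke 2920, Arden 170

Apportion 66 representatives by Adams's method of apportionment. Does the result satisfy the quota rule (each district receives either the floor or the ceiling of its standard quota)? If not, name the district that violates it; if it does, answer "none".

Harke

Standard quotas: Dorne 6.958, Eskel 5.735, Farrow 9.868, Harke 41.048, Arden 2.390.
Adams allocation: Dorne 7, Eskel 6, Farrow 10, Harke 40, Arden 3.
Harke has quota 41.048 (lower 41, upper 42) but receives 40 — outside the quota interval.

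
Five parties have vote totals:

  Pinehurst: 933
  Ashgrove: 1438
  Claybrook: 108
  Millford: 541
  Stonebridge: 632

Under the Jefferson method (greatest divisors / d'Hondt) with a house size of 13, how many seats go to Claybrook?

Standard divisor 3652/13 ≈ 280.923; standard quotas: Pinehurst 3.321, Ashgrove 5.119, Claybrook 0.384, Millford 1.926, Stonebridge 2.250.
Rounding down gives 3, 5, 0, 1, 2 = 11 seats, so the divisor must be adjusted.
With modified divisor 236: modified quotas Pinehurst 3.953, Ashgrove 6.093, Claybrook 0.458, Millford 2.292, Stonebridge 2.678.
Rounding down: Pinehurst 3, Ashgrove 6, Claybrook 0, Millford 2, Stonebridge 2 (total 13).
Claybrook receives 0.

0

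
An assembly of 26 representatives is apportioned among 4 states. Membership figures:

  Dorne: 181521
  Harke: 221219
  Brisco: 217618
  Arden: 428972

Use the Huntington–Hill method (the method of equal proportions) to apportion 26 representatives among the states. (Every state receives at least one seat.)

With divisor 40489: modified quotas Dorne 4.483, Harke 5.464, Brisco 5.375, Arden 10.595.
Geometric-mean thresholds: Dorne √(4·5)=4.472, Harke √(5·6)=5.477, Brisco √(5·6)=5.477, Arden √(10·11)=10.488.
Each quota rounded against its threshold gives Dorne 5, Harke 5, Brisco 5, Arden 11 (total 26).

Dorne 5, Harke 5, Brisco 5, Arden 11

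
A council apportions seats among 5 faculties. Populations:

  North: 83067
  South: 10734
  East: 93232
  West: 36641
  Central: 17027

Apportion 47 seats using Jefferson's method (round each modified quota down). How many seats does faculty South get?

Standard divisor 240701/47 ≈ 5121.298; standard quotas: North 16.220, South 2.096, East 18.205, West 7.155, Central 3.325.
Rounding down gives 16, 2, 18, 7, 3 = 46 seats, so the divisor must be adjusted.
With modified divisor 4900: modified quotas North 16.952, South 2.191, East 19.027, West 7.478, Central 3.475.
Rounding down: North 16, South 2, East 19, West 7, Central 3 (total 47).
South receives 2.

2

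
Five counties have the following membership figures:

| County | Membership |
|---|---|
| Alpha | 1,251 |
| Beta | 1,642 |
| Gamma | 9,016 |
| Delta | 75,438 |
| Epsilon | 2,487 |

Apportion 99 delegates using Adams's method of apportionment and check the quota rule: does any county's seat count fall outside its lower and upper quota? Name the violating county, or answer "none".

Delta

Standard quotas: Alpha 1.379, Beta 1.810, Gamma 9.936, Delta 83.135, Epsilon 2.741.
Adams allocation: Alpha 2, Beta 2, Gamma 10, Delta 82, Epsilon 3.
Delta has quota 83.135 (lower 83, upper 84) but receives 82 — outside the quota interval.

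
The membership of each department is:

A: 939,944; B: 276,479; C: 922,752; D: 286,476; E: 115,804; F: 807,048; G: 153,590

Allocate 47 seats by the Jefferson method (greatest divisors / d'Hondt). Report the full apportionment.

Standard divisor 3502093/47 ≈ 74512.617; standard quotas: A 12.615, B 3.710, C 12.384, D 3.845, E 1.554, F 10.831, G 2.061.
Rounding down gives 12, 3, 12, 3, 1, 10, 2 = 43 seats, so the divisor must be adjusted.
With modified divisor 70100: modified quotas A 13.409, B 3.944, C 13.163, D 4.087, E 1.652, F 11.513, G 2.191.
Rounding down: A 13, B 3, C 13, D 4, E 1, F 11, G 2 (total 47).

A 13, B 3, C 13, D 4, E 1, F 11, G 2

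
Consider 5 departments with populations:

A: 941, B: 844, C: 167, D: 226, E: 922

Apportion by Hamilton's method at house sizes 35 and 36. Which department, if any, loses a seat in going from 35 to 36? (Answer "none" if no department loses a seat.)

D

At 35 seats: A 11, B 9, C 2, D 3, E 10.
At 36 seats: A 11, B 10, C 2, D 2, E 11.
D drops from 3 to 2.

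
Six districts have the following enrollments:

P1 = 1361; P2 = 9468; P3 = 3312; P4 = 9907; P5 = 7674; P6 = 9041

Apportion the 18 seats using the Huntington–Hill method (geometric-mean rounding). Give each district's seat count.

With divisor 2279: modified quotas P1 0.597, P2 4.154, P3 1.453, P4 4.347, P5 3.367, P6 3.967.
Geometric-mean thresholds: P1 (min 1), P2 √(4·5)=4.472, P3 √(1·2)=1.414, P4 √(4·5)=4.472, P5 √(3·4)=3.464, P6 √(3·4)=3.464.
Each quota rounded against its threshold gives P1 1, P2 4, P3 2, P4 4, P5 3, P6 4 (total 18).

P1 1; P2 4; P3 2; P4 4; P5 3; P6 4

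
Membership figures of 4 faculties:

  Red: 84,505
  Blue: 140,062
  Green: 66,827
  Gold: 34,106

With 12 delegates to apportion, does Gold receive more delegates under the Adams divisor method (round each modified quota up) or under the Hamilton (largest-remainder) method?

Adams

Adams: Red 3, Blue 5, Green 2, Gold 2.
Hamilton: Red 3, Blue 5, Green 3, Gold 1.
Gold gets 2 under Adams and 1 under Hamilton.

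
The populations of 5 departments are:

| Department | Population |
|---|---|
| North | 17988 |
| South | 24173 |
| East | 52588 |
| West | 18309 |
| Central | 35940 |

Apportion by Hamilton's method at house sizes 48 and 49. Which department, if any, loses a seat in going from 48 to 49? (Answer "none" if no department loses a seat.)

At 48 seats: North 6, South 8, East 17, West 6, Central 11.
At 49 seats: North 6, South 8, East 17, West 6, Central 12.
No department's allocation decreased.

none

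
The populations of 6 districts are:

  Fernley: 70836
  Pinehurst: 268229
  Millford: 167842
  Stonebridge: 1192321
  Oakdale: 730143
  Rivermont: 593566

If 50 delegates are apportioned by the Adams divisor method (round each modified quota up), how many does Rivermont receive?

Standard divisor 3022937/50 ≈ 60458.74; standard quotas: Fernley 1.172, Pinehurst 4.437, Millford 2.776, Stonebridge 19.721, Oakdale 12.077, Rivermont 9.818.
Rounding up gives 2, 5, 3, 20, 13, 10 = 53 seats, so the divisor must be adjusted.
With modified divisor 66100: modified quotas Fernley 1.072, Pinehurst 4.058, Millford 2.539, Stonebridge 18.038, Oakdale 11.046, Rivermont 8.980.
Rounding up: Fernley 2, Pinehurst 5, Millford 3, Stonebridge 19, Oakdale 12, Rivermont 9 (total 50).
Rivermont receives 9.

9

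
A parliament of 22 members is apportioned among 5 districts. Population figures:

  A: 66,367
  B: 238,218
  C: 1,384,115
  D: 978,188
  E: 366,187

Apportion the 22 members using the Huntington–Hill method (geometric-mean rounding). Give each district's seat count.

With divisor 147697: modified quotas A 0.449, B 1.613, C 9.371, D 6.623, E 2.479.
Geometric-mean thresholds: A (min 1), B √(1·2)=1.414, C √(9·10)=9.487, D √(6·7)=6.481, E √(2·3)=2.449.
Each quota rounded against its threshold gives A 1, B 2, C 9, D 7, E 3 (total 22).

A 1, B 2, C 9, D 7, E 3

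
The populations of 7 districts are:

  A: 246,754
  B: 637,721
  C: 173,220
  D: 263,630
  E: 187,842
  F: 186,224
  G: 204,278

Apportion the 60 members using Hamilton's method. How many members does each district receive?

A 8, B 20, C 6, D 8, E 6, F 6, G 6

Standard divisor: 1899669 ÷ 60 ≈ 31661.15.
Standard quotas: A 7.7936, B 20.1421, C 5.4711, D 8.3266, E 5.9329, F 5.8818, G 6.4520.
Lower quotas: A 7, B 20, C 5, D 8, E 5, F 5, G 6 (sum 56, leaving 4 seats).
Remainders in descending order: E 0.9329, F 0.8818, A 0.7936, C 0.4711, G 0.4520, D 0.3266, B 0.1421.
The surplus seats go to E, F, A, C.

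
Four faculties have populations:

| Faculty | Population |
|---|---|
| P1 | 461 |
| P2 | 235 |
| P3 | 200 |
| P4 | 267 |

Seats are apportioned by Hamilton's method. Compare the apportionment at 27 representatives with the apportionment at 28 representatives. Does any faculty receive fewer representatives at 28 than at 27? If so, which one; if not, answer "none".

At 27 seats: P1 11, P2 5, P3 5, P4 6.
At 28 seats: P1 11, P2 6, P3 5, P4 6.
No faculty's allocation decreased.

none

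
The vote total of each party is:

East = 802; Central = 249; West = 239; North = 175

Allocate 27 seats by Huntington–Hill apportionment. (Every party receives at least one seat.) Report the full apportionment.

With divisor 54: modified quotas East 14.852, Central 4.611, West 4.426, North 3.241.
Geometric-mean thresholds: East √(14·15)=14.491, Central √(4·5)=4.472, West √(4·5)=4.472, North √(3·4)=3.464.
Each quota rounded against its threshold gives East 15, Central 5, West 4, North 3 (total 27).

East 15, Central 5, West 4, North 3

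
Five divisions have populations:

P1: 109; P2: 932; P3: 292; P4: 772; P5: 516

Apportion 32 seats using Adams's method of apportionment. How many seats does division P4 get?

Standard divisor 2621/32 ≈ 81.906; standard quotas: P1 1.331, P2 11.379, P3 3.565, P4 9.425, P5 6.300.
Rounding up gives 2, 12, 4, 10, 7 = 35 seats, so the divisor must be adjusted.
With modified divisor 90: modified quotas P1 1.211, P2 10.356, P3 3.244, P4 8.578, P5 5.733.
Rounding up: P1 2, P2 11, P3 4, P4 9, P5 6 (total 32).
P4 receives 9.

9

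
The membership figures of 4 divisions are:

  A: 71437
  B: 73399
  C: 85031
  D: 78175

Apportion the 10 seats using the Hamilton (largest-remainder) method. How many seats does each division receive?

The standard divisor is 308042/10 ≈ 30804.2.
Standard quotas: A 2.3191, B 2.3828, C 2.7604, D 2.5378.
Lower quotas: A 2, B 2, C 2, D 2 (sum 8, leaving 2 seats).
Remainders in descending order: C 0.7604, D 0.5378, B 0.3828, A 0.3191.
Largest remainders: C, D receive the extra seats.

A 2, B 2, C 3, D 3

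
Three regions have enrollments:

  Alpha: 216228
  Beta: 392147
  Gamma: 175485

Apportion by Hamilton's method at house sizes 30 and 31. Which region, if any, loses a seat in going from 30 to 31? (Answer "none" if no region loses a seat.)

none

At 30 seats: Alpha 8, Beta 15, Gamma 7.
At 31 seats: Alpha 9, Beta 15, Gamma 7.
No region's allocation decreased.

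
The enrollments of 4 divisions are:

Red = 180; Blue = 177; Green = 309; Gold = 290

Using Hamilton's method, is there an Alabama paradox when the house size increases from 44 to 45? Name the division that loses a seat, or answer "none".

At 44 seats: Red 8, Blue 8, Green 14, Gold 14.
At 45 seats: Red 8, Blue 8, Green 15, Gold 14.
No division's allocation decreased.

none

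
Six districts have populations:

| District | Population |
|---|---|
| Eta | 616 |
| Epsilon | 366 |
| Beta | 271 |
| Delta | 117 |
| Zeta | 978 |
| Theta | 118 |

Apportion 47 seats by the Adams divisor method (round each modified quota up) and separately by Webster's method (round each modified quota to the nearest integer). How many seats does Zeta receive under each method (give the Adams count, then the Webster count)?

18 and 19

Adams: Eta 11, Epsilon 7, Beta 5, Delta 3, Zeta 18, Theta 3.
Webster: Eta 12, Epsilon 7, Beta 5, Delta 2, Zeta 19, Theta 2.
Zeta gets 18 under Adams and 19 under Webster.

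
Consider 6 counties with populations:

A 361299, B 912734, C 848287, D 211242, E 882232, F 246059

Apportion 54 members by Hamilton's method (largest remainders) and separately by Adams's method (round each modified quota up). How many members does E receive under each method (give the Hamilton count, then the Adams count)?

14 and 13

Hamilton: A 6, B 14, C 13, D 3, E 14, F 4.
Adams: A 6, B 14, C 13, D 4, E 13, F 4.
E gets 14 under Hamilton and 13 under Adams.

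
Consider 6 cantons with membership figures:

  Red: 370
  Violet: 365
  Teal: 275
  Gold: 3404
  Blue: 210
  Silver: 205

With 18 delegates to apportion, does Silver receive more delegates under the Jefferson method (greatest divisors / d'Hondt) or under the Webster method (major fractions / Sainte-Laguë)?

Webster

Jefferson: Red 1, Violet 1, Teal 1, Gold 15, Blue 0, Silver 0.
Webster: Red 1, Violet 1, Teal 1, Gold 13, Blue 1, Silver 1.
Silver gets 0 under Jefferson and 1 under Webster.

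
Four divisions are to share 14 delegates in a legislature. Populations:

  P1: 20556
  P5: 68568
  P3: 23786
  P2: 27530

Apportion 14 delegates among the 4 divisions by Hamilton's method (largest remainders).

Standard divisor: 140440 ÷ 14 ≈ 10031.429.
Standard quotas: P1 2.0492, P5 6.8353, P3 2.3711, P2 2.7444.
Lower quotas: P1 2, P5 6, P3 2, P2 2 (sum 12, leaving 2 seats).
Remainders in descending order: P5 0.8353, P2 0.7444, P3 0.3711, P1 0.0492.
The surplus seats go to P5, P2.

P1=2, P5=7, P3=2, P2=3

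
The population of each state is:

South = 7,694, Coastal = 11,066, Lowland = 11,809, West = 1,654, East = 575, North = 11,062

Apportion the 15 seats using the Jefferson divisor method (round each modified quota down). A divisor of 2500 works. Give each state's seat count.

South=3, Coastal=4, Lowland=4, West=0, East=0, North=4

With modified divisor 2500: modified quotas South 3.078, Coastal 4.426, Lowland 4.724, West 0.662, East 0.230, North 4.425.
Rounding down: South 3, Coastal 4, Lowland 4, West 0, East 0, North 4 (total 15).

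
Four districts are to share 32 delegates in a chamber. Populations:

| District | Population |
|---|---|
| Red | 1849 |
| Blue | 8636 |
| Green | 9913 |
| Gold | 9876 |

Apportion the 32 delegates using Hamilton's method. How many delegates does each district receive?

Red: 2, Blue: 9, Green: 11, Gold: 10

Standard divisor: 30274 ÷ 32 ≈ 946.062.
Standard quotas: Red 1.9544, Blue 9.1284, Green 10.4782, Gold 10.4391.
Lower quotas: Red 1, Blue 9, Green 10, Gold 10 (sum 30, leaving 2 seats).
Remainders in descending order: Red 0.9544, Green 0.4782, Gold 0.4391, Blue 0.1284.
Largest remainders: Red, Green receive the extra seats.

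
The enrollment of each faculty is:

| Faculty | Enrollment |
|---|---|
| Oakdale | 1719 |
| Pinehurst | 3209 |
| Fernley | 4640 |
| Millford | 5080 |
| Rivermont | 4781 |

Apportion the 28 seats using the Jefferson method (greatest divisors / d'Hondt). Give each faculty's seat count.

Standard divisor 19429/28 ≈ 693.893; standard quotas: Oakdale 2.477, Pinehurst 4.625, Fernley 6.687, Millford 7.321, Rivermont 6.890.
Rounding down gives 2, 4, 6, 7, 6 = 25 seats, so the divisor must be adjusted.
With modified divisor 638: modified quotas Oakdale 2.694, Pinehurst 5.030, Fernley 7.273, Millford 7.962, Rivermont 7.494.
Rounding down: Oakdale 2, Pinehurst 5, Fernley 7, Millford 7, Rivermont 7 (total 28).

Oakdale 2, Pinehurst 5, Fernley 7, Millford 7, Rivermont 7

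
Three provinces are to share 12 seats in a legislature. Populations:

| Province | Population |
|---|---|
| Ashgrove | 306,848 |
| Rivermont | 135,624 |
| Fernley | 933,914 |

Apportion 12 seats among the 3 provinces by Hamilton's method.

Standard divisor: 1376386 ÷ 12 ≈ 114698.833.
Standard quotas: Ashgrove 2.6752, Rivermont 1.1824, Fernley 8.1423.
Lower quotas: Ashgrove 2, Rivermont 1, Fernley 8 (sum 11, leaving 1 seat).
Remainders in descending order: Ashgrove 0.6752, Rivermont 0.1824, Fernley 0.1423.
The surplus seat goes to Ashgrove.

Ashgrove 3, Rivermont 1, Fernley 8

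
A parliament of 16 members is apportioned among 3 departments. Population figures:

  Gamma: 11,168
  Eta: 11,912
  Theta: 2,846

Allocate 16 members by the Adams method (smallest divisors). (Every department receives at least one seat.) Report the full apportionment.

Standard divisor 25926/16 ≈ 1620.375; standard quotas: Gamma 6.892, Eta 7.351, Theta 1.756.
Rounding up gives 7, 8, 2 = 17 seats, so the divisor must be adjusted.
With modified divisor 1800: modified quotas Gamma 6.204, Eta 6.618, Theta 1.581.
Rounding up: Gamma 7, Eta 7, Theta 2 (total 16).

Gamma 7; Eta 7; Theta 2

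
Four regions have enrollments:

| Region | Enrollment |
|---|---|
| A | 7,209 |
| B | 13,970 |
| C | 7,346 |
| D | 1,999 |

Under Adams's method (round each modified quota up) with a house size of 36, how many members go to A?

8

Standard divisor 30524/36 ≈ 847.889; standard quotas: A 8.502, B 16.476, C 8.664, D 2.358.
Rounding up gives 9, 17, 9, 3 = 38 seats, so the divisor must be adjusted.
With modified divisor 910: modified quotas A 7.922, B 15.352, C 8.073, D 2.197.
Rounding up: A 8, B 16, C 9, D 3 (total 36).
A receives 8.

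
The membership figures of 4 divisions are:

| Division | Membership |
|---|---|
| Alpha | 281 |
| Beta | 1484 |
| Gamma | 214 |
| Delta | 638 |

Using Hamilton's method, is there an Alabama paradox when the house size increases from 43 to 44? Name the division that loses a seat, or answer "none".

Gamma

At 43 seats: Alpha 5, Beta 24, Gamma 4, Delta 10.
At 44 seats: Alpha 5, Beta 25, Gamma 3, Delta 11.
Gamma drops from 4 to 3.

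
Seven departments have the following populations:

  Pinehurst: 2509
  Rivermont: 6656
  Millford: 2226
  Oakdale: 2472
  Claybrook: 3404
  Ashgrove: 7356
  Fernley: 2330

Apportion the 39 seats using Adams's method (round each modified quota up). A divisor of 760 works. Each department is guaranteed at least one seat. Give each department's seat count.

Pinehurst 4, Rivermont 9, Millford 3, Oakdale 4, Claybrook 5, Ashgrove 10, Fernley 4

With modified divisor 760: modified quotas Pinehurst 3.301, Rivermont 8.758, Millford 2.929, Oakdale 3.253, Claybrook 4.479, Ashgrove 9.679, Fernley 3.066.
Rounding up: Pinehurst 4, Rivermont 9, Millford 3, Oakdale 4, Claybrook 5, Ashgrove 10, Fernley 4 (total 39).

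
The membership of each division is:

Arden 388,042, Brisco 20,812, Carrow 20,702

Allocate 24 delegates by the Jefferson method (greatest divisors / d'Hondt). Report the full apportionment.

Standard divisor 429556/24 ≈ 17898.167; standard quotas: Arden 21.681, Brisco 1.163, Carrow 1.157.
Rounding down gives 21, 1, 1 = 23 seats, so the divisor must be adjusted.
With modified divisor 17300: modified quotas Arden 22.430, Brisco 1.203, Carrow 1.197.
Rounding down: Arden 22, Brisco 1, Carrow 1 (total 24).

Arden 22; Brisco 1; Carrow 1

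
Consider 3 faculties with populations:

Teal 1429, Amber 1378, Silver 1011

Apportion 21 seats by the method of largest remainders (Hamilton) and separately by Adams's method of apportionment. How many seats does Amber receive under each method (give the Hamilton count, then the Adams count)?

Hamilton: Teal 8, Amber 8, Silver 5.
Adams: Teal 8, Amber 7, Silver 6.
Amber gets 8 under Hamilton and 7 under Adams.

8 and 7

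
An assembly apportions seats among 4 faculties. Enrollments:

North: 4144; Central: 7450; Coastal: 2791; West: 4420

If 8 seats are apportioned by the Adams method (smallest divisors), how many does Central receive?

3

Standard divisor 18805/8 ≈ 2350.625; standard quotas: North 1.763, Central 3.169, Coastal 1.187, West 1.880.
Rounding up gives 2, 4, 2, 2 = 10 seats, so the divisor must be adjusted.
With modified divisor 3300: modified quotas North 1.256, Central 2.258, Coastal 0.846, West 1.339.
Rounding up: North 2, Central 3, Coastal 1, West 2 (total 8).
Central receives 3.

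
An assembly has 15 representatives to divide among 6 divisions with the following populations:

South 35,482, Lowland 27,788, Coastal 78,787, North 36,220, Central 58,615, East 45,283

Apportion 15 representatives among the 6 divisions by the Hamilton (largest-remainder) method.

South=2, Lowland=2, Coastal=4, North=2, Central=3, East=2

Total 282175; standard divisor 282175/15 ≈ 18811.667.
Standard quotas: South 1.8862, Lowland 1.4772, Coastal 4.1882, North 1.9254, Central 3.1159, East 2.4072.
Lower quotas: South 1, Lowland 1, Coastal 4, North 1, Central 3, East 2 (sum 12, leaving 3 seats).
Remainders in descending order: North 0.9254, South 0.8862, Lowland 0.4772, East 0.4072, Coastal 0.1882, Central 0.1159.
The surplus seats go to North, South, Lowland.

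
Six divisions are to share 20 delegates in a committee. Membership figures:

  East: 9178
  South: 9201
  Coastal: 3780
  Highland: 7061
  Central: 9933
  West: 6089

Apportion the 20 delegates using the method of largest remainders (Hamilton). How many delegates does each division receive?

East 4; South 4; Coastal 2; Highland 3; Central 4; West 3

The standard divisor is 45242/20 ≈ 2262.1.
Standard quotas: East 4.0573, South 4.0675, Coastal 1.6710, Highland 3.1214, Central 4.3911, West 2.6917.
Lower quotas: East 4, South 4, Coastal 1, Highland 3, Central 4, West 2 (sum 18, leaving 2 seats).
Remainders in descending order: West 0.6917, Coastal 0.6710, Central 0.3911, Highland 0.1214, South 0.0675, East 0.0573.
The surplus seats go to West, Coastal.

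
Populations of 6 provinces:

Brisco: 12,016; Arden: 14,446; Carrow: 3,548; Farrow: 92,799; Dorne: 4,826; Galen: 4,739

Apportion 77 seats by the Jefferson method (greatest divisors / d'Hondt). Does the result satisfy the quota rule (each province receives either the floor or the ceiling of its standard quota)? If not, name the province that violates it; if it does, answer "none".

Farrow

Standard quotas: Brisco 6.990, Arden 8.403, Carrow 2.064, Farrow 53.980, Dorne 2.807, Galen 2.757.
Jefferson allocation: Brisco 7, Arden 8, Carrow 2, Farrow 56, Dorne 2, Galen 2.
Farrow has quota 53.980 (lower 53, upper 54) but receives 56 — outside the quota interval.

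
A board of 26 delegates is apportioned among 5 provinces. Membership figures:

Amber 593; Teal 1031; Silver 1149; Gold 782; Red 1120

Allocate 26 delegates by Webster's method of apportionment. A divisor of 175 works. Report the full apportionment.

With modified divisor 175: modified quotas Amber 3.389, Teal 5.891, Silver 6.566, Gold 4.469, Red 6.400.
Rounding to the nearest integer: Amber 3, Teal 6, Silver 7, Gold 4, Red 6 (total 26).

Amber 3, Teal 6, Silver 7, Gold 4, Red 6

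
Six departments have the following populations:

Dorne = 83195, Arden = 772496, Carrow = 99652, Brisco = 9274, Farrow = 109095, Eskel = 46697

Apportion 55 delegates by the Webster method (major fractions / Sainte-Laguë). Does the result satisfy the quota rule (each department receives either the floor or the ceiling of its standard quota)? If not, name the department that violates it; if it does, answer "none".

Arden

Standard quotas: Dorne 4.084, Arden 37.921, Carrow 4.892, Brisco 0.455, Farrow 5.355, Eskel 2.292.
Webster allocation: Dorne 4, Arden 39, Carrow 5, Brisco 0, Farrow 5, Eskel 2.
Arden has quota 37.921 (lower 37, upper 38) but receives 39 — outside the quota interval.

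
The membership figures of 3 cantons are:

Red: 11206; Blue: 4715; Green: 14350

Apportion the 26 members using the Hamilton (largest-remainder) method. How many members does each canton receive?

Red=10, Blue=4, Green=12

Standard divisor: 30271 ÷ 26 ≈ 1164.269.
Standard quotas: Red 9.6249, Blue 4.0498, Green 12.3253.
Lower quotas: Red 9, Blue 4, Green 12 (sum 25, leaving 1 seat).
Remainders in descending order: Red 0.6249, Green 0.3253, Blue 0.0498.
The surplus seat goes to Red.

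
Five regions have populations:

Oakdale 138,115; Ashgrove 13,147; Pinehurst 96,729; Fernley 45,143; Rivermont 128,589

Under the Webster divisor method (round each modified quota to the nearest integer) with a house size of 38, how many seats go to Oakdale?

Standard divisor 421723/38 ≈ 11097.974; standard quotas: Oakdale 12.445, Ashgrove 1.185, Pinehurst 8.716, Fernley 4.068, Rivermont 11.587.
Rounding to the nearest integer gives Oakdale 12, Ashgrove 1, Pinehurst 9, Fernley 4, Rivermont 12 — total 38, matching the house size, so no adjustment is needed.
Oakdale receives 12.

12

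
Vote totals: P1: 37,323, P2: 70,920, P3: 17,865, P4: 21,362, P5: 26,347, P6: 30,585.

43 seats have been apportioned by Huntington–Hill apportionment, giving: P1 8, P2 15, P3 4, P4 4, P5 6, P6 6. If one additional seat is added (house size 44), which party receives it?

Priority for the next seat is population ÷ (√(s·(s+1))).
Priorities: P1 4398.558, P2 4577.866, P3 3994.735, P4 4776.688, P5 4065.430, P6 4719.368.
Highest priority: P4.

P4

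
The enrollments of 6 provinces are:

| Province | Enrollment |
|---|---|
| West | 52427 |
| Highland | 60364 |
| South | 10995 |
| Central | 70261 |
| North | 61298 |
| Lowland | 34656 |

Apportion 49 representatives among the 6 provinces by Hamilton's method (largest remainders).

Standard divisor: 290001 ÷ 49 ≈ 5918.388.
Standard quotas: West 8.8583, Highland 10.1994, South 1.8578, Central 11.8716, North 10.3572, Lowland 5.8556.
Lower quotas: West 8, Highland 10, South 1, Central 11, North 10, Lowland 5 (sum 45, leaving 4 seats).
Remainders in descending order: Central 0.8716, West 0.8583, South 0.8578, Lowland 0.8556, North 0.3572, Highland 0.1994.
Largest remainders: Central, West, South, Lowland receive the extra seats.

West 9, Highland 10, South 2, Central 12, North 10, Lowland 6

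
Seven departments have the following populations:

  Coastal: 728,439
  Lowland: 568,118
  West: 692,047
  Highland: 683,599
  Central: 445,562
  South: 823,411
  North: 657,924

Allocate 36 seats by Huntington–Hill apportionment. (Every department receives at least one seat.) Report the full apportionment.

With divisor 127045: modified quotas Coastal 5.734, Lowland 4.472, West 5.447, Highland 5.381, Central 3.507, South 6.481, North 5.179.
Geometric-mean thresholds: Coastal √(5·6)=5.477, Lowland √(4·5)=4.472, West √(5·6)=5.477, Highland √(5·6)=5.477, Central √(3·4)=3.464, South √(6·7)=6.481, North √(5·6)=5.477.
Each quota rounded against its threshold gives Coastal 6, Lowland 4, West 5, Highland 5, Central 4, South 7, North 5 (total 36).

Coastal: 6, Lowland: 4, West: 5, Highland: 5, Central: 4, South: 7, North: 5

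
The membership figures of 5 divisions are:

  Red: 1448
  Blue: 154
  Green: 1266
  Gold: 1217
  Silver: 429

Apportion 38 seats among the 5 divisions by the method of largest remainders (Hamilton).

The standard divisor is 4514/38 ≈ 118.789.
Standard quotas: Red 12.190, Blue 1.296, Green 10.658, Gold 10.245, Silver 3.611.
Lower quotas: Red 12, Blue 1, Green 10, Gold 10, Silver 3 (sum 36, leaving 2 seats).
Remainders in descending order: Green 0.658, Silver 0.611, Blue 0.296, Gold 0.245, Red 0.190.
The surplus seats go to Green, Silver.

Red 12, Blue 1, Green 11, Gold 10, Silver 4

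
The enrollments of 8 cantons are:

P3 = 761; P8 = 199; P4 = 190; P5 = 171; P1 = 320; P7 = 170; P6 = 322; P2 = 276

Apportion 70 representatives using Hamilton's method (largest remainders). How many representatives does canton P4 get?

6

Total 2409; standard divisor 2409/70 ≈ 34.414.
Standard quotas: P3 22.113, P8 5.782, P4 5.521, P5 4.969, P1 9.298, P7 4.940, P6 9.357, P2 8.020.
Lower quotas: P3 22, P8 5, P4 5, P5 4, P1 9, P7 4, P6 9, P2 8 (sum 66, leaving 4 seats).
Remainders in descending order: P5 0.969, P7 0.940, P8 0.782, P4 0.521, P6 0.357, P1 0.298, P3 0.113, P2 0.020.
The surplus seats go to P5, P7, P8, P4.
P4 receives 6.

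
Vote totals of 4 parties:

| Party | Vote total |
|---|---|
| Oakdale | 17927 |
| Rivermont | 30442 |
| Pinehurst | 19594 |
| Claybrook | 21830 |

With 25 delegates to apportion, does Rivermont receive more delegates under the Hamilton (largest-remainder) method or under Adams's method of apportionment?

Hamilton: Oakdale 5, Rivermont 9, Pinehurst 5, Claybrook 6.
Adams: Oakdale 5, Rivermont 8, Pinehurst 6, Claybrook 6.
Rivermont gets 9 under Hamilton and 8 under Adams.

Hamilton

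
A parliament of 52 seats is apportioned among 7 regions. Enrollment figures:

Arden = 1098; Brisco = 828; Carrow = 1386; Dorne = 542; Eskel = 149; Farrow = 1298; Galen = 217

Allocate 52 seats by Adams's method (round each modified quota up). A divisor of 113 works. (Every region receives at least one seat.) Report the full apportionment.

Arden 10, Brisco 8, Carrow 13, Dorne 5, Eskel 2, Farrow 12, Galen 2

With modified divisor 113: modified quotas Arden 9.717, Brisco 7.327, Carrow 12.265, Dorne 4.796, Eskel 1.319, Farrow 11.487, Galen 1.920.
Rounding up: Arden 10, Brisco 8, Carrow 13, Dorne 5, Eskel 2, Farrow 12, Galen 2 (total 52).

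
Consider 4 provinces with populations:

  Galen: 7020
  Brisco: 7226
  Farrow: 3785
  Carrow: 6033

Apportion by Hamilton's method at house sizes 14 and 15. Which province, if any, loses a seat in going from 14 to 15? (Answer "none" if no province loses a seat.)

At 14 seats: Galen 4, Brisco 4, Farrow 2, Carrow 4.
At 15 seats: Galen 4, Brisco 5, Farrow 2, Carrow 4.
No province's allocation decreased.

none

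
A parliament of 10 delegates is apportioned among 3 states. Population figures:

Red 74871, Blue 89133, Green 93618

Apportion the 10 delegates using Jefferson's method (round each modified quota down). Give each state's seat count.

Standard divisor 257622/10 ≈ 25762.2; standard quotas: Red 2.906, Blue 3.460, Green 3.634.
Rounding down gives 2, 3, 3 = 8 seats, so the divisor must be adjusted.
With modified divisor 22800: modified quotas Red 3.284, Blue 3.909, Green 4.106.
Rounding down: Red 3, Blue 3, Green 4 (total 10).

Red: 3, Blue: 3, Green: 4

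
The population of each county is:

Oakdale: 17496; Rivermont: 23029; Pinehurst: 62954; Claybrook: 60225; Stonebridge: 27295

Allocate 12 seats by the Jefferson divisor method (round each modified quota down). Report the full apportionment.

Standard divisor 190999/12 ≈ 15916.583; standard quotas: Oakdale 1.099, Rivermont 1.447, Pinehurst 3.955, Claybrook 3.784, Stonebridge 1.715.
Rounding down gives 1, 1, 3, 3, 1 = 9 seats, so the divisor must be adjusted.
With modified divisor 13100: modified quotas Oakdale 1.336, Rivermont 1.758, Pinehurst 4.806, Claybrook 4.597, Stonebridge 2.084.
Rounding down: Oakdale 1, Rivermont 1, Pinehurst 4, Claybrook 4, Stonebridge 2 (total 12).

Oakdale 1, Rivermont 1, Pinehurst 4, Claybrook 4, Stonebridge 2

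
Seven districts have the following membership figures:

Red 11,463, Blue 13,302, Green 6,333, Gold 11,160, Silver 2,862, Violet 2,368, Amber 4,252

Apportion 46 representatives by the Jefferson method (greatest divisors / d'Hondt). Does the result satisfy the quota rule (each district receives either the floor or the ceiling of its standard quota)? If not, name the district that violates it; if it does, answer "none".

none

Standard quotas: Red 10.191, Blue 11.826, Green 5.630, Gold 9.922, Silver 2.544, Violet 2.105, Amber 3.780.
Jefferson allocation: Red 10, Blue 12, Green 6, Gold 10, Silver 2, Violet 2, Amber 4.
Every allocation lies between the lower and upper quota.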